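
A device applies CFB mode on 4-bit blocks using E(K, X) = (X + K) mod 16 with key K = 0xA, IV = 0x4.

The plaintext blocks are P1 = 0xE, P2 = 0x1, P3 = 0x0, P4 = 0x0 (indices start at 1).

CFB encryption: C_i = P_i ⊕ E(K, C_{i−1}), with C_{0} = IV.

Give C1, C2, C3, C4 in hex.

C1: E(K, 0x4) = 0xE; 0xE ⊕ 0xE = 0x0.
C2: E(K, 0x0) = 0xA; 0x1 ⊕ 0xA = 0xB.
C3: E(K, 0xB) = 0x5; 0x0 ⊕ 0x5 = 0x5.
C4: E(K, 0x5) = 0xF; 0x0 ⊕ 0xF = 0xF.

C1 = 0x0, C2 = 0xB, C3 = 0x5, C4 = 0xF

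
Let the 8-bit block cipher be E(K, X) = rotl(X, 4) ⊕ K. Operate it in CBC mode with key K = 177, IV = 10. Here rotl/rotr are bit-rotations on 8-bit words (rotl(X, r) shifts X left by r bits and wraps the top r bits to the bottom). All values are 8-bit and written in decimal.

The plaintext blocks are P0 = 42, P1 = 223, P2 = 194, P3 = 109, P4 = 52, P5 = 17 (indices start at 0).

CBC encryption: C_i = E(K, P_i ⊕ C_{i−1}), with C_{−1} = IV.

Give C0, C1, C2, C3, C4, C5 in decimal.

C0 = 179, C1 = 119, C2 = 234, C3 = 201, C4 = 110, C5 = 70

C0: P0 ⊕ 10 = 32; E(K, 32) = 179.
C1: P1 ⊕ 179 = 108; E(K, 108) = 119.
C2: P2 ⊕ 119 = 181; E(K, 181) = 234.
C3: P3 ⊕ 234 = 135; E(K, 135) = 201.
C4: P4 ⊕ 201 = 253; E(K, 253) = 110.
C5: P5 ⊕ 110 = 127; E(K, 127) = 70.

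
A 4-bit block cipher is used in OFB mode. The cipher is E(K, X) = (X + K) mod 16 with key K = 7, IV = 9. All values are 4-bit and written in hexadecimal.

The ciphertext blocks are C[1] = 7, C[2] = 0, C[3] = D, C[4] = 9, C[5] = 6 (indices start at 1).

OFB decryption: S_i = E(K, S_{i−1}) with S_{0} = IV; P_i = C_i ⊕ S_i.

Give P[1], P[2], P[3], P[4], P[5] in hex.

P[1] = 7, P[2] = 7, P[3] = 3, P[4] = C, P[5] = A

P[1]: S = E(K, 9) = 0; 7 ⊕ 0 = 7.
P[2]: S = E(K, 0) = 7; 0 ⊕ 7 = 7.
P[3]: S = E(K, 7) = E; D ⊕ E = 3.
P[4]: S = E(K, E) = 5; 9 ⊕ 5 = C.
P[5]: S = E(K, 5) = C; 6 ⊕ C = A.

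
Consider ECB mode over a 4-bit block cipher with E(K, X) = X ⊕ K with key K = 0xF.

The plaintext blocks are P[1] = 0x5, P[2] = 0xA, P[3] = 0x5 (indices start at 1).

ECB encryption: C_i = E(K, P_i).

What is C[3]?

C[3] = 0xA

C[3]: E(K, 0x5) = 0xA.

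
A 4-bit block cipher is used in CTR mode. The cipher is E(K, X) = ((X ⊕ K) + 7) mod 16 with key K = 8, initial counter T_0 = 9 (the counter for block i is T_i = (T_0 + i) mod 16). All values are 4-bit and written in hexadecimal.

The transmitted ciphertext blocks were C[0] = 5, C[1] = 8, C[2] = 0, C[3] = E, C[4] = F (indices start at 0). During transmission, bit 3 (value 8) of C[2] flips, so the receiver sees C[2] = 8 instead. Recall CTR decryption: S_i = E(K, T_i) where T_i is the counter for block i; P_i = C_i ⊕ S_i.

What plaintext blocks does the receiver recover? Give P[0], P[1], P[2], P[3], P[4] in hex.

P[0] = D, P[1] = 1, P[2] = 2, P[3] = 5, P[4] = 3

Only C[2] changed, to 8. In CTR, a change in C_i flips the same bit in P_i only; the keystream is unaffected. Decrypting the received ciphertext:
P[0]: T = 9, S = E(K, T) = 8; 5 ⊕ 8 = D.
P[1]: T = A, S = E(K, T) = 9; 8 ⊕ 9 = 1.
P[2]: T = B, S = E(K, T) = A; 8 ⊕ A = 2.
P[3]: T = C, S = E(K, T) = B; E ⊕ B = 5.
P[4]: T = D, S = E(K, T) = C; F ⊕ C = 3.
Blocks that differ from the original plaintext: P[2].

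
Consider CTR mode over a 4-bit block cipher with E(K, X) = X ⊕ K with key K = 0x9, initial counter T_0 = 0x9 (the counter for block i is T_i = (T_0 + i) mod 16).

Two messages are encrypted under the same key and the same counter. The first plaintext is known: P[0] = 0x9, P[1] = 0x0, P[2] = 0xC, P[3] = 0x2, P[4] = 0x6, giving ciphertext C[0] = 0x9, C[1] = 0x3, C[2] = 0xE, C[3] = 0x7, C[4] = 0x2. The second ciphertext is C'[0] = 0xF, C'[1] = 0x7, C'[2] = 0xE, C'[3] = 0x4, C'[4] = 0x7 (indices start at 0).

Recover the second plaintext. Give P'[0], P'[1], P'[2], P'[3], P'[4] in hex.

P'[0] = 0xF, P'[1] = 0x4, P'[2] = 0xC, P'[3] = 0x1, P'[4] = 0x3

In CTR with a reused counter, both messages share the same keystream S_i, so C_i ⊕ C'_i = P_i ⊕ P'_i and thus P'_i = P_i ⊕ C_i ⊕ C'_i.
P'[0]: 0x9 ⊕ 0x9 ⊕ 0xF = 0xF.
P'[1]: 0x0 ⊕ 0x3 ⊕ 0x7 = 0x4.
P'[2]: 0xC ⊕ 0xE ⊕ 0xE = 0xC.
P'[3]: 0x2 ⊕ 0x7 ⊕ 0x4 = 0x1.
P'[4]: 0x6 ⊕ 0x2 ⊕ 0x7 = 0x3.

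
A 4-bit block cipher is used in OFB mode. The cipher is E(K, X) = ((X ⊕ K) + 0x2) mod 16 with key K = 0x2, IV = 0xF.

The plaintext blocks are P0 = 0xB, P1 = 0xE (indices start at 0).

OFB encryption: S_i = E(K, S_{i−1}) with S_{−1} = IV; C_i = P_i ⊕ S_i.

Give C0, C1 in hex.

C0 = 0x4, C1 = 0x1

C0: S = E(K, 0xF) = 0xF; 0xB ⊕ 0xF = 0x4.
C1: S = E(K, 0xF) = 0xF; 0xE ⊕ 0xF = 0x1.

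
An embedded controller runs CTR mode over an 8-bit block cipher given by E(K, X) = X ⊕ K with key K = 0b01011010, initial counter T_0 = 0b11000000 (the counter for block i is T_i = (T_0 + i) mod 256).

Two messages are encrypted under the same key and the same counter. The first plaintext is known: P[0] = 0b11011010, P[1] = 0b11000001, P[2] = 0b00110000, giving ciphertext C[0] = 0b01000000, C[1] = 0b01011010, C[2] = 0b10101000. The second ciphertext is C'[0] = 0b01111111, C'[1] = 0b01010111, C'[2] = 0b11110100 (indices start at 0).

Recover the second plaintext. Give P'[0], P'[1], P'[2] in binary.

In CTR with a reused counter, both messages share the same keystream S_i, so C_i ⊕ C'_i = P_i ⊕ P'_i and thus P'_i = P_i ⊕ C_i ⊕ C'_i.
P'[0]: 0b11011010 ⊕ 0b01000000 ⊕ 0b01111111 = 0b11100101.
P'[1]: 0b11000001 ⊕ 0b01011010 ⊕ 0b01010111 = 0b11001100.
P'[2]: 0b00110000 ⊕ 0b10101000 ⊕ 0b11110100 = 0b01101100.

P'[0] = 0b11100101, P'[1] = 0b11001100, P'[2] = 0b01101100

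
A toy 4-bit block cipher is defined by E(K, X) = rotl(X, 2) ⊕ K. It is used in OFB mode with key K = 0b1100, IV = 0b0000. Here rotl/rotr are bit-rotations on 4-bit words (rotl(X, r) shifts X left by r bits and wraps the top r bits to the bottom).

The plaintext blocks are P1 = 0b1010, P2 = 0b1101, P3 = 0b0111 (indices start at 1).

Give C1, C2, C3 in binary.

C1 = 0b0110, C2 = 0b0010, C3 = 0b0100

OFB encryption: S_i = E(K, S_{i−1}) with S_{0} = IV; C_i = P_i ⊕ S_i.
C1: S = E(K, 0b0000) = 0b1100; 0b1010 ⊕ 0b1100 = 0b0110.
C2: S = E(K, 0b1100) = 0b1111; 0b1101 ⊕ 0b1111 = 0b0010.
C3: S = E(K, 0b1111) = 0b0011; 0b0111 ⊕ 0b0011 = 0b0100.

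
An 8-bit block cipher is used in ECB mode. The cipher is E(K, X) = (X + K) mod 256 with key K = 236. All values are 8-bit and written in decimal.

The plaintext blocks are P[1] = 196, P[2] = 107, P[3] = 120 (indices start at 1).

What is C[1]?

C[1] = 176

ECB encryption: C_i = E(K, P_i).
C[1]: E(K, 196) = 176.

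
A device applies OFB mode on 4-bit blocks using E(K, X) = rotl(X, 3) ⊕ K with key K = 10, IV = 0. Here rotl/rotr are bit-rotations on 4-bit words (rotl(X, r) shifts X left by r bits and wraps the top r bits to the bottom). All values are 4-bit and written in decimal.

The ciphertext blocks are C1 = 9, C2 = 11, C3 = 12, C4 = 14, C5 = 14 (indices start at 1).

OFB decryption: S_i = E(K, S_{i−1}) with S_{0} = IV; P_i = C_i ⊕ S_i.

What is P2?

P2 = 4

P1: S = E(K, 0) = 10; 9 ⊕ 10 = 3.
P2: S = E(K, 10) = 15; 11 ⊕ 15 = 4.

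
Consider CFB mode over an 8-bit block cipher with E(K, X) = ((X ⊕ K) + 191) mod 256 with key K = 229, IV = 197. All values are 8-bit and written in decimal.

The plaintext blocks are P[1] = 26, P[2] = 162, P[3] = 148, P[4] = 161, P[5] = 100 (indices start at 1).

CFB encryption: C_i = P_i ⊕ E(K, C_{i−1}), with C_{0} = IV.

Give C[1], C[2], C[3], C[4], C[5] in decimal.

C[1]: E(K, 197) = 223; 26 ⊕ 223 = 197.
C[2]: E(K, 197) = 223; 162 ⊕ 223 = 125.
C[3]: E(K, 125) = 87; 148 ⊕ 87 = 195.
C[4]: E(K, 195) = 229; 161 ⊕ 229 = 68.
C[5]: E(K, 68) = 96; 100 ⊕ 96 = 4.

C[1] = 197, C[2] = 125, C[3] = 195, C[4] = 68, C[5] = 4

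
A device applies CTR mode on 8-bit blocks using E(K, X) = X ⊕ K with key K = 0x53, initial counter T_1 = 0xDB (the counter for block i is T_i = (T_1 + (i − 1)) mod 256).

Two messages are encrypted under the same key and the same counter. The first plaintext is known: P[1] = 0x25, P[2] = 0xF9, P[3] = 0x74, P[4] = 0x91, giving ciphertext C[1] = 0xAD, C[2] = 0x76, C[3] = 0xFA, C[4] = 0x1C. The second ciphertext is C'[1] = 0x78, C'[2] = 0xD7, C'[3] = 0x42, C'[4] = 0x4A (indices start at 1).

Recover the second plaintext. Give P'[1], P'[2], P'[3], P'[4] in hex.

P'[1] = 0xF0, P'[2] = 0x58, P'[3] = 0xCC, P'[4] = 0xC7

In CTR with a reused counter, both messages share the same keystream S_i, so C_i ⊕ C'_i = P_i ⊕ P'_i and thus P'_i = P_i ⊕ C_i ⊕ C'_i.
P'[1]: 0x25 ⊕ 0xAD ⊕ 0x78 = 0xF0.
P'[2]: 0xF9 ⊕ 0x76 ⊕ 0xD7 = 0x58.
P'[3]: 0x74 ⊕ 0xFA ⊕ 0x42 = 0xCC.
P'[4]: 0x91 ⊕ 0x1C ⊕ 0x4A = 0xC7.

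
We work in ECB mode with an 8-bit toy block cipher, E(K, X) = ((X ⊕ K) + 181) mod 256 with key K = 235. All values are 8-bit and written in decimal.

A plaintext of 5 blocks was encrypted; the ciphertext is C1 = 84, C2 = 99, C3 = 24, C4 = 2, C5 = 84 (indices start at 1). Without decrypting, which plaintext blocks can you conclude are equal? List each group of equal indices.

P1 = P5

ECB encrypts each block independently with the same key, so equal ciphertext blocks imply equal plaintext blocks.
C1 = C5 = 84, so P1 = P5.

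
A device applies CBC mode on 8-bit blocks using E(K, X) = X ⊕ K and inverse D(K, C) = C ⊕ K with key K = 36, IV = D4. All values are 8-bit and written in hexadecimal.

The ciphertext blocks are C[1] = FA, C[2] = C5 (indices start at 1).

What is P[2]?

CBC decryption: P_i = D(K, C_i) ⊕ C_{i−1}, with C_{0} = IV.
P[2]: D(K, C5) = F3; F3 ⊕ FA = 09.

P[2] = 09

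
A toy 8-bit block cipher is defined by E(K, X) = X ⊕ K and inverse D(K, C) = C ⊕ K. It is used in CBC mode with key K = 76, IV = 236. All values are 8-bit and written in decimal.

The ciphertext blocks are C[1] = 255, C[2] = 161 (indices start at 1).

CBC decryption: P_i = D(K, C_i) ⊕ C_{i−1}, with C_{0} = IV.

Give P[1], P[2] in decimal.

P[1] = 95, P[2] = 18

P[1]: D(K, 255) = 179; 179 ⊕ 236 = 95.
P[2]: D(K, 161) = 237; 237 ⊕ 255 = 18.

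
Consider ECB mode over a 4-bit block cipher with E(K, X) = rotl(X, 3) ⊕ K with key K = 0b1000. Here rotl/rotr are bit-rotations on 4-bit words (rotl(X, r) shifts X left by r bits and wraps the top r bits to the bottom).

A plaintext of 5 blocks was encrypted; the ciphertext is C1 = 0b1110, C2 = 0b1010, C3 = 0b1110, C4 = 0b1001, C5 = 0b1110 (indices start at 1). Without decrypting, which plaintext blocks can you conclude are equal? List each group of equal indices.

P1 = P3 = P5

ECB encrypts each block independently with the same key, so equal ciphertext blocks imply equal plaintext blocks.
C1 = C3 = C5 = 0b1110, so P1 = P3 = P5.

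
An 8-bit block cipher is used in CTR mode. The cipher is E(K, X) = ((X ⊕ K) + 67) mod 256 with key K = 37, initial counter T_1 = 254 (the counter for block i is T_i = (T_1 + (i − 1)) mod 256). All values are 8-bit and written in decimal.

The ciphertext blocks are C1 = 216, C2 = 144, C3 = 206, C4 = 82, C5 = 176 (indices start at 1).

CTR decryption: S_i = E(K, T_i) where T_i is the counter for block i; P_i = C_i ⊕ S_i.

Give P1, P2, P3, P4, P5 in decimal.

P1: T = 254, S = E(K, T) = 30; 216 ⊕ 30 = 198.
P2: T = 255, S = E(K, T) = 29; 144 ⊕ 29 = 141.
P3: T = 0, S = E(K, T) = 104; 206 ⊕ 104 = 166.
P4: T = 1, S = E(K, T) = 103; 82 ⊕ 103 = 53.
P5: T = 2, S = E(K, T) = 106; 176 ⊕ 106 = 218.

P1 = 198, P2 = 141, P3 = 166, P4 = 53, P5 = 218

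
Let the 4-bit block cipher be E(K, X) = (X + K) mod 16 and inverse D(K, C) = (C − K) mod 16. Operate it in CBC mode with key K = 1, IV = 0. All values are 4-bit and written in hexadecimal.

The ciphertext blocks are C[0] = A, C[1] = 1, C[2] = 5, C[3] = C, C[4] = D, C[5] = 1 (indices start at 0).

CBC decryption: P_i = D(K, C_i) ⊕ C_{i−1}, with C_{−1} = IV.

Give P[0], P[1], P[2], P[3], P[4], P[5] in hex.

P[0]: D(K, A) = 9; 9 ⊕ 0 = 9.
P[1]: D(K, 1) = 0; 0 ⊕ A = A.
P[2]: D(K, 5) = 4; 4 ⊕ 1 = 5.
P[3]: D(K, C) = B; B ⊕ 5 = E.
P[4]: D(K, D) = C; C ⊕ C = 0.
P[5]: D(K, 1) = 0; 0 ⊕ D = D.

P[0] = 9, P[1] = A, P[2] = 5, P[3] = E, P[4] = 0, P[5] = D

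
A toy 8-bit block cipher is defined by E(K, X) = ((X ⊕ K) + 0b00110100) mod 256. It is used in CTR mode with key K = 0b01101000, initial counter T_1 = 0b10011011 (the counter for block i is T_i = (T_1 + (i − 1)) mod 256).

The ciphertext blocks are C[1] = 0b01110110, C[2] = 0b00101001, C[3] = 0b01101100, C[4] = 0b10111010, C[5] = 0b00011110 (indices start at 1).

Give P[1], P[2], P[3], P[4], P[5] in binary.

P[1] = 0b01010001, P[2] = 0b00000001, P[3] = 0b01000101, P[4] = 0b10010000, P[5] = 0b00110101

CTR decryption: S_i = E(K, T_i) where T_i is the counter for block i; P_i = C_i ⊕ S_i.
P[1]: T = 0b10011011, S = E(K, T) = 0b00100111; 0b01110110 ⊕ 0b00100111 = 0b01010001.
P[2]: T = 0b10011100, S = E(K, T) = 0b00101000; 0b00101001 ⊕ 0b00101000 = 0b00000001.
P[3]: T = 0b10011101, S = E(K, T) = 0b00101001; 0b01101100 ⊕ 0b00101001 = 0b01000101.
P[4]: T = 0b10011110, S = E(K, T) = 0b00101010; 0b10111010 ⊕ 0b00101010 = 0b10010000.
P[5]: T = 0b10011111, S = E(K, T) = 0b00101011; 0b00011110 ⊕ 0b00101011 = 0b00110101.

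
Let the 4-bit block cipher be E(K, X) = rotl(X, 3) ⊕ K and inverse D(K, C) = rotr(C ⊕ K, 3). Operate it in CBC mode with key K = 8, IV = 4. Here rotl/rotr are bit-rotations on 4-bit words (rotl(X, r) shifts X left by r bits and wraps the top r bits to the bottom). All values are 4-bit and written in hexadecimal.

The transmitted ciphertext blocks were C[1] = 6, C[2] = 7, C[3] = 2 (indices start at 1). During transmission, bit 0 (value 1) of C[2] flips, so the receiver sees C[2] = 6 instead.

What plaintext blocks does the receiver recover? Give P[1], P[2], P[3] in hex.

P[1] = 9, P[2] = B, P[3] = 3

CBC decryption: P_i = D(K, C_i) ⊕ C_{i−1}, with C_{0} = IV.
Only C[2] changed, to 6. In CBC, a change in C_i garbles P_i and flips the same bit in P_{i+1}. Decrypting the received ciphertext:
P[1]: D(K, 6) = D; D ⊕ 4 = 9.
P[2]: D(K, 6) = D; D ⊕ 6 = B.
P[3]: D(K, 2) = 5; 5 ⊕ 6 = 3.
Blocks that differ from the original plaintext: P[2], P[3].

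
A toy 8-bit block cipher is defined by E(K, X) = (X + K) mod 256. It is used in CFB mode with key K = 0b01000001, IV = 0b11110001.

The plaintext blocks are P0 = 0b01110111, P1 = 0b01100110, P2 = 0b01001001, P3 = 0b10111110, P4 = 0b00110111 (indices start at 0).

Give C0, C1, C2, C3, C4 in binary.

C0 = 0b01000101, C1 = 0b11100000, C2 = 0b01101000, C3 = 0b00010111, C4 = 0b01101111

CFB encryption: C_i = P_i ⊕ E(K, C_{i−1}), with C_{−1} = IV.
C0: E(K, 0b11110001) = 0b00110010; 0b01110111 ⊕ 0b00110010 = 0b01000101.
C1: E(K, 0b01000101) = 0b10000110; 0b01100110 ⊕ 0b10000110 = 0b11100000.
C2: E(K, 0b11100000) = 0b00100001; 0b01001001 ⊕ 0b00100001 = 0b01101000.
C3: E(K, 0b01101000) = 0b10101001; 0b10111110 ⊕ 0b10101001 = 0b00010111.
C4: E(K, 0b00010111) = 0b01011000; 0b00110111 ⊕ 0b01011000 = 0b01101111.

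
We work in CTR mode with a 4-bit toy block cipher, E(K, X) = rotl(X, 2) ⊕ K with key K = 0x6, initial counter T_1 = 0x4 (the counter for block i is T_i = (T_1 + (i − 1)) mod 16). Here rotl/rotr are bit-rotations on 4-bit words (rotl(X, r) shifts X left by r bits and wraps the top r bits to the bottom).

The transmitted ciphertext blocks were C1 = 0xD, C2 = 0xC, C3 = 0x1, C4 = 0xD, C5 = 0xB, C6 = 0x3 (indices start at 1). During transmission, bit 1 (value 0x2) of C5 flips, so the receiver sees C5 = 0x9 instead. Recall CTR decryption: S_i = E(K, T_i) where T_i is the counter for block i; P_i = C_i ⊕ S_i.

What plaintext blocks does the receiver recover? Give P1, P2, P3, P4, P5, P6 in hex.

Only C5 changed, to 0x9. In CTR, a change in C_i flips the same bit in P_i only; the keystream is unaffected. Decrypting the received ciphertext:
P1: T = 0x4, S = E(K, T) = 0x7; 0xD ⊕ 0x7 = 0xA.
P2: T = 0x5, S = E(K, T) = 0x3; 0xC ⊕ 0x3 = 0xF.
P3: T = 0x6, S = E(K, T) = 0xF; 0x1 ⊕ 0xF = 0xE.
P4: T = 0x7, S = E(K, T) = 0xB; 0xD ⊕ 0xB = 0x6.
P5: T = 0x8, S = E(K, T) = 0x4; 0x9 ⊕ 0x4 = 0xD.
P6: T = 0x9, S = E(K, T) = 0x0; 0x3 ⊕ 0x0 = 0x3.
Blocks that differ from the original plaintext: P5.

P1 = 0xA, P2 = 0xF, P3 = 0xE, P4 = 0x6, P5 = 0xD, P6 = 0x3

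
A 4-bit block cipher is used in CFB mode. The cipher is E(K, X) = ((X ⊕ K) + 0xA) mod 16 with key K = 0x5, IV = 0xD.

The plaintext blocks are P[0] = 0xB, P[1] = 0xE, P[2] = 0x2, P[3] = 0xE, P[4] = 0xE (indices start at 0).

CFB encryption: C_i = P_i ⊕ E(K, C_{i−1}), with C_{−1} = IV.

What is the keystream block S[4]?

C[0]: E(K, 0xD) = 0x2; 0xB ⊕ 0x2 = 0x9.
C[1]: E(K, 0x9) = 0x6; 0xE ⊕ 0x6 = 0x8.
C[2]: E(K, 0x8) = 0x7; 0x2 ⊕ 0x7 = 0x5.
C[3]: E(K, 0x5) = 0xA; 0xE ⊕ 0xA = 0x4.
C[4]: E(K, 0x4) = 0xB; 0xE ⊕ 0xB = 0x5.
So S[4] = 0xB.

0xB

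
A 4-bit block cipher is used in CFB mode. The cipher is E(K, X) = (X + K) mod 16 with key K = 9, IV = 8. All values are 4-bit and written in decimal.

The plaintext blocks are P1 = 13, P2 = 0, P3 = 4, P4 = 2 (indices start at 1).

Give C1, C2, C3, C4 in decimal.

CFB encryption: C_i = P_i ⊕ E(K, C_{i−1}), with C_{0} = IV.
C1: E(K, 8) = 1; 13 ⊕ 1 = 12.
C2: E(K, 12) = 5; 0 ⊕ 5 = 5.
C3: E(K, 5) = 14; 4 ⊕ 14 = 10.
C4: E(K, 10) = 3; 2 ⊕ 3 = 1.

C1 = 12, C2 = 5, C3 = 10, C4 = 1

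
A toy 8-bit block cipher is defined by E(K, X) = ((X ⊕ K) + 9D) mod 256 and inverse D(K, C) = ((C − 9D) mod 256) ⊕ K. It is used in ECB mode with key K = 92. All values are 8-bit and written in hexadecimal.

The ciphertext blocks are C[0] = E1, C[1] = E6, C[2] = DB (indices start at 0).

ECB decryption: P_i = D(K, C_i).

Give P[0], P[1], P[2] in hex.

P[0]: D(K, E1) = D6.
P[1]: D(K, E6) = DB.
P[2]: D(K, DB) = AC.

P[0] = D6, P[1] = DB, P[2] = AC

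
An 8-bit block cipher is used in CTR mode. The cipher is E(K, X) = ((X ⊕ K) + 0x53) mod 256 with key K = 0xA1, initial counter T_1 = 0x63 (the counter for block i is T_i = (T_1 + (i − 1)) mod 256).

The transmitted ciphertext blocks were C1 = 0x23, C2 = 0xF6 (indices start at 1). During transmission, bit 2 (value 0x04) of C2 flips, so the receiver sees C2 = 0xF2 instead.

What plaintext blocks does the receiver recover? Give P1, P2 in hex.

P1 = 0x36, P2 = 0xEA

CTR decryption: S_i = E(K, T_i) where T_i is the counter for block i; P_i = C_i ⊕ S_i.
Only C2 changed, to 0xF2. In CTR, a change in C_i flips the same bit in P_i only; the keystream is unaffected. Decrypting the received ciphertext:
P1: T = 0x63, S = E(K, T) = 0x15; 0x23 ⊕ 0x15 = 0x36.
P2: T = 0x64, S = E(K, T) = 0x18; 0xF2 ⊕ 0x18 = 0xEA.
Blocks that differ from the original plaintext: P2.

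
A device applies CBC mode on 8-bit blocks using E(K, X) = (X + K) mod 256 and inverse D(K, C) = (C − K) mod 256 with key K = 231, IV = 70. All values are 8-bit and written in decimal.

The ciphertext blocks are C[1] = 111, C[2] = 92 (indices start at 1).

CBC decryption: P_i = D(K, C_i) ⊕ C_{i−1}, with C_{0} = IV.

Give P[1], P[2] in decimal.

P[1] = 206, P[2] = 26

P[1]: D(K, 111) = 136; 136 ⊕ 70 = 206.
P[2]: D(K, 92) = 117; 117 ⊕ 111 = 26.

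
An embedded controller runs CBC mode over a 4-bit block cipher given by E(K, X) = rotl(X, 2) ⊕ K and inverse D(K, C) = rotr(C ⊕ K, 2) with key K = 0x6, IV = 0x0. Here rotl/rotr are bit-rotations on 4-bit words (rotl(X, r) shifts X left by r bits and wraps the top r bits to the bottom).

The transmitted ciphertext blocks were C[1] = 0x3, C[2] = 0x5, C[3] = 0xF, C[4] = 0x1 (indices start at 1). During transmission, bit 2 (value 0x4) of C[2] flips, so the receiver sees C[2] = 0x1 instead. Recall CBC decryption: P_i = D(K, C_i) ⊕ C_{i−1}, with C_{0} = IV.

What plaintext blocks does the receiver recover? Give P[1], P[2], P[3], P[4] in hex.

Only C[2] changed, to 0x1. In CBC, a change in C_i garbles P_i and flips the same bit in P_{i+1}. Decrypting the received ciphertext:
P[1]: D(K, 0x3) = 0x5; 0x5 ⊕ 0x0 = 0x5.
P[2]: D(K, 0x1) = 0xD; 0xD ⊕ 0x3 = 0xE.
P[3]: D(K, 0xF) = 0x6; 0x6 ⊕ 0x1 = 0x7.
P[4]: D(K, 0x1) = 0xD; 0xD ⊕ 0xF = 0x2.
Blocks that differ from the original plaintext: P[2], P[3].

P[1] = 0x5, P[2] = 0xE, P[3] = 0x7, P[4] = 0x2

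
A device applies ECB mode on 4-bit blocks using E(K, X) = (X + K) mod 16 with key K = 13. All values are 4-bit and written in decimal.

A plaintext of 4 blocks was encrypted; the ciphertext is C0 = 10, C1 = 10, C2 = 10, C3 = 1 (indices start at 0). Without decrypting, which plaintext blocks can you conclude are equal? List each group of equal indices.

P0 = P1 = P2

ECB encrypts each block independently with the same key, so equal ciphertext blocks imply equal plaintext blocks.
C0 = C1 = C2 = 10, so P0 = P1 = P2.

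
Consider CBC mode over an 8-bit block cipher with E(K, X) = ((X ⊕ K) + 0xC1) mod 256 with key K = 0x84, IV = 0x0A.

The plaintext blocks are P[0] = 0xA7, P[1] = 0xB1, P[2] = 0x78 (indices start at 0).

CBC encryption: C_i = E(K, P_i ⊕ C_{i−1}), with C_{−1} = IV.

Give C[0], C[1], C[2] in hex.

C[0]: P[0] ⊕ 0x0A = 0xAD; E(K, 0xAD) = 0xEA.
C[1]: P[1] ⊕ 0xEA = 0x5B; E(K, 0x5B) = 0xA0.
C[2]: P[2] ⊕ 0xA0 = 0xD8; E(K, 0xD8) = 0x1D.

C[0] = 0xEA, C[1] = 0xA0, C[2] = 0x1D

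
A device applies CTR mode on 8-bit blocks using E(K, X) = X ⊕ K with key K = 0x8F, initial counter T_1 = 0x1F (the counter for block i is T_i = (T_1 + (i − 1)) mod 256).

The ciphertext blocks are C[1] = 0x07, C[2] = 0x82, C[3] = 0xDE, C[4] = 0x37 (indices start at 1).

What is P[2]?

P[2] = 0x2D

CTR decryption: S_i = E(K, T_i) where T_i is the counter for block i; P_i = C_i ⊕ S_i.
P[2]: T = 0x20, S = E(K, T) = 0xAF; 0x82 ⊕ 0xAF = 0x2D.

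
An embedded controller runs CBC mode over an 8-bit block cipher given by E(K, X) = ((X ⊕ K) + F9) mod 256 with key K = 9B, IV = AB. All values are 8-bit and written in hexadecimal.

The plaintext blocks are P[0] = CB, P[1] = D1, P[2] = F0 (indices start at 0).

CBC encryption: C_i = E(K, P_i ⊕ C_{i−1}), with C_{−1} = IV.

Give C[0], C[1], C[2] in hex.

C[0]: P[0] ⊕ AB = 60; E(K, 60) = F4.
C[1]: P[1] ⊕ F4 = 25; E(K, 25) = B7.
C[2]: P[2] ⊕ B7 = 47; E(K, 47) = D5.

C[0] = F4, C[1] = B7, C[2] = D5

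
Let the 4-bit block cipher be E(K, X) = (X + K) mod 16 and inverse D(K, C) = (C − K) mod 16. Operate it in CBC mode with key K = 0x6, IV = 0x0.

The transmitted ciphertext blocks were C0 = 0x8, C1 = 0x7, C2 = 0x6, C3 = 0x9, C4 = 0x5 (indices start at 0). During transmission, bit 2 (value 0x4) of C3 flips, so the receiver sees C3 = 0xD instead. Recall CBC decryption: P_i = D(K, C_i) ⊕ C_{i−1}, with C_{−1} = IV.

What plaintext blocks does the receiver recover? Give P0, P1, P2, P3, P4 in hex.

P0 = 0x2, P1 = 0x9, P2 = 0x7, P3 = 0x1, P4 = 0x2

Only C3 changed, to 0xD. In CBC, a change in C_i garbles P_i and flips the same bit in P_{i+1}. Decrypting the received ciphertext:
P0: D(K, 0x8) = 0x2; 0x2 ⊕ 0x0 = 0x2.
P1: D(K, 0x7) = 0x1; 0x1 ⊕ 0x8 = 0x9.
P2: D(K, 0x6) = 0x0; 0x0 ⊕ 0x7 = 0x7.
P3: D(K, 0xD) = 0x7; 0x7 ⊕ 0x6 = 0x1.
P4: D(K, 0x5) = 0xF; 0xF ⊕ 0xD = 0x2.
Blocks that differ from the original plaintext: P3, P4.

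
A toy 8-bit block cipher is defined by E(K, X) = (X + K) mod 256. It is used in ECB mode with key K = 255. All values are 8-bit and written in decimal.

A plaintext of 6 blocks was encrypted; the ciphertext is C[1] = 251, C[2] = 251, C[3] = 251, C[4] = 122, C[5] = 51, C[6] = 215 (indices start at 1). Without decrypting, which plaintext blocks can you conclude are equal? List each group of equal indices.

P[1] = P[2] = P[3]

ECB encrypts each block independently with the same key, so equal ciphertext blocks imply equal plaintext blocks.
C[1] = C[2] = C[3] = 251, so P[1] = P[2] = P[3].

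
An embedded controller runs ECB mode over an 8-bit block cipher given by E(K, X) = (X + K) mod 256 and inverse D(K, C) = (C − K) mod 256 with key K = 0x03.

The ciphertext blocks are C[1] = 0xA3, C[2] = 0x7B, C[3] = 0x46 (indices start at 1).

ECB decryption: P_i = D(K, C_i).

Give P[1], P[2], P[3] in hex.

P[1] = 0xA0, P[2] = 0x78, P[3] = 0x43

P[1]: D(K, 0xA3) = 0xA0.
P[2]: D(K, 0x7B) = 0x78.
P[3]: D(K, 0x46) = 0x43.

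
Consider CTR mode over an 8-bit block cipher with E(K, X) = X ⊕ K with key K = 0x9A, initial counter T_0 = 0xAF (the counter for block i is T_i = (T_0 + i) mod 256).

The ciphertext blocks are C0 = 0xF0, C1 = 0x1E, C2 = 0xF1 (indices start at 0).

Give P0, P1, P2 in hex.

P0 = 0xC5, P1 = 0x34, P2 = 0xDA

CTR decryption: S_i = E(K, T_i) where T_i is the counter for block i; P_i = C_i ⊕ S_i.
P0: T = 0xAF, S = E(K, T) = 0x35; 0xF0 ⊕ 0x35 = 0xC5.
P1: T = 0xB0, S = E(K, T) = 0x2A; 0x1E ⊕ 0x2A = 0x34.
P2: T = 0xB1, S = E(K, T) = 0x2B; 0xF1 ⊕ 0x2B = 0xDA.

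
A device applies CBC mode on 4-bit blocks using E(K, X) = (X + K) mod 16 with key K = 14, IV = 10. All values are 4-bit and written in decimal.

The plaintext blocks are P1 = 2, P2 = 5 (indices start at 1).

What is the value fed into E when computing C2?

CBC encryption: C_i = E(K, P_i ⊕ C_{i−1}), with C_{0} = IV.
C1: P1 ⊕ 10 = 8; E(K, 8) = 6.
C2: P2 ⊕ 6 = 3; E(K, 3) = 1.
So the input to E for block 2 is 3.

3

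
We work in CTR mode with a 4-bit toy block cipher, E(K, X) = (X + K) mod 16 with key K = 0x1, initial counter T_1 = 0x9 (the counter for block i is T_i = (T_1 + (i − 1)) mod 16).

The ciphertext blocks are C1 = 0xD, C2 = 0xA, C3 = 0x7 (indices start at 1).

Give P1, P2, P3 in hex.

CTR decryption: S_i = E(K, T_i) where T_i is the counter for block i; P_i = C_i ⊕ S_i.
P1: T = 0x9, S = E(K, T) = 0xA; 0xD ⊕ 0xA = 0x7.
P2: T = 0xA, S = E(K, T) = 0xB; 0xA ⊕ 0xB = 0x1.
P3: T = 0xB, S = E(K, T) = 0xC; 0x7 ⊕ 0xC = 0xB.

P1 = 0x7, P2 = 0x1, P3 = 0xB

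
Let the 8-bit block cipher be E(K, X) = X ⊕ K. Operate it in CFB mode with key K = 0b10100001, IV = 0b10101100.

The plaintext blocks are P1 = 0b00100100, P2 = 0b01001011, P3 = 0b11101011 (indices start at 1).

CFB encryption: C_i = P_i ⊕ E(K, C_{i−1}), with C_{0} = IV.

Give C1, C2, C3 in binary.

C1 = 0b00101001, C2 = 0b11000011, C3 = 0b10001001

C1: E(K, 0b10101100) = 0b00001101; 0b00100100 ⊕ 0b00001101 = 0b00101001.
C2: E(K, 0b00101001) = 0b10001000; 0b01001011 ⊕ 0b10001000 = 0b11000011.
C3: E(K, 0b11000011) = 0b01100010; 0b11101011 ⊕ 0b01100010 = 0b10001001.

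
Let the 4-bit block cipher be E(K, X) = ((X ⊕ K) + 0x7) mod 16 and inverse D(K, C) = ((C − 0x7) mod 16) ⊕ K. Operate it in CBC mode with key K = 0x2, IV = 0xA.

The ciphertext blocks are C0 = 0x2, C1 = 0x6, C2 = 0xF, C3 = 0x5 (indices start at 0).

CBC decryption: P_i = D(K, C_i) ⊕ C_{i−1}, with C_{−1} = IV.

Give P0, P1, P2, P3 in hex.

P0: D(K, 0x2) = 0x9; 0x9 ⊕ 0xA = 0x3.
P1: D(K, 0x6) = 0xD; 0xD ⊕ 0x2 = 0xF.
P2: D(K, 0xF) = 0xA; 0xA ⊕ 0x6 = 0xC.
P3: D(K, 0x5) = 0xC; 0xC ⊕ 0xF = 0x3.

P0 = 0x3, P1 = 0xF, P2 = 0xC, P3 = 0x3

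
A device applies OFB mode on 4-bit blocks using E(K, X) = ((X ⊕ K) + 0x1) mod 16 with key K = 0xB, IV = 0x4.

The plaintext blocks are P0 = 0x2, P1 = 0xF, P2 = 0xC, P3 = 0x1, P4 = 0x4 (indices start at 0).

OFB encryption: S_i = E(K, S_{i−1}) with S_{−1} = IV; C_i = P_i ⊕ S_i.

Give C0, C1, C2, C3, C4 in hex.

C0: S = E(K, 0x4) = 0x0; 0x2 ⊕ 0x0 = 0x2.
C1: S = E(K, 0x0) = 0xC; 0xF ⊕ 0xC = 0x3.
C2: S = E(K, 0xC) = 0x8; 0xC ⊕ 0x8 = 0x4.
C3: S = E(K, 0x8) = 0x4; 0x1 ⊕ 0x4 = 0x5.
C4: S = E(K, 0x4) = 0x0; 0x4 ⊕ 0x0 = 0x4.

C0 = 0x2, C1 = 0x3, C2 = 0x4, C3 = 0x5, C4 = 0x4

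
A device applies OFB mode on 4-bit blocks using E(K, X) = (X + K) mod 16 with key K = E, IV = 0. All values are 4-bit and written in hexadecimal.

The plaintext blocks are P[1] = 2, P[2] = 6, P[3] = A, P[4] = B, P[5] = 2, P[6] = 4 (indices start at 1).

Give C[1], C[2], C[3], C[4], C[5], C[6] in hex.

OFB encryption: S_i = E(K, S_{i−1}) with S_{0} = IV; C_i = P_i ⊕ S_i.
C[1]: S = E(K, 0) = E; 2 ⊕ E = C.
C[2]: S = E(K, E) = C; 6 ⊕ C = A.
C[3]: S = E(K, C) = A; A ⊕ A = 0.
C[4]: S = E(K, A) = 8; B ⊕ 8 = 3.
C[5]: S = E(K, 8) = 6; 2 ⊕ 6 = 4.
C[6]: S = E(K, 6) = 4; 4 ⊕ 4 = 0.

C[1] = C, C[2] = A, C[3] = 0, C[4] = 3, C[5] = 4, C[6] = 0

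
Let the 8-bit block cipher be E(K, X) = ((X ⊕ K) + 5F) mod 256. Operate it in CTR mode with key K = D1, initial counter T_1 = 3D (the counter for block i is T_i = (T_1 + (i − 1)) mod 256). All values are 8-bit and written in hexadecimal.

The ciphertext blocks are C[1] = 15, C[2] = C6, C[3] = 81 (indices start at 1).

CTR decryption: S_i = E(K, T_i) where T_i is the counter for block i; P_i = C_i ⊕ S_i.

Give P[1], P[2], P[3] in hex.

P[1] = 5E, P[2] = 88, P[3] = CC

P[1]: T = 3D, S = E(K, T) = 4B; 15 ⊕ 4B = 5E.
P[2]: T = 3E, S = E(K, T) = 4E; C6 ⊕ 4E = 88.
P[3]: T = 3F, S = E(K, T) = 4D; 81 ⊕ 4D = CC.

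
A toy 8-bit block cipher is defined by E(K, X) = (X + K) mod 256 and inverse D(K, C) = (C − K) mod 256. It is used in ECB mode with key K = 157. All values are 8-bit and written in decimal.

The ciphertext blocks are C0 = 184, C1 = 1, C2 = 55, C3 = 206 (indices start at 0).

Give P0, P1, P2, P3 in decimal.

ECB decryption: P_i = D(K, C_i).
P0: D(K, 184) = 27.
P1: D(K, 1) = 100.
P2: D(K, 55) = 154.
P3: D(K, 206) = 49.

P0 = 27, P1 = 100, P2 = 154, P3 = 49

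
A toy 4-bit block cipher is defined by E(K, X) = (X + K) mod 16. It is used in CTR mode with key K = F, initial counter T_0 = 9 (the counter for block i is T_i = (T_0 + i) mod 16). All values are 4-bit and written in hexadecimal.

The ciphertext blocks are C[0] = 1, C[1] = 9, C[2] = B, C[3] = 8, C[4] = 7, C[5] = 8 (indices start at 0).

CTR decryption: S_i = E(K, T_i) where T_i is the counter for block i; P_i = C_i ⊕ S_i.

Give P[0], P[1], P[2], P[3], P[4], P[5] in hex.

P[0]: T = 9, S = E(K, T) = 8; 1 ⊕ 8 = 9.
P[1]: T = A, S = E(K, T) = 9; 9 ⊕ 9 = 0.
P[2]: T = B, S = E(K, T) = A; B ⊕ A = 1.
P[3]: T = C, S = E(K, T) = B; 8 ⊕ B = 3.
P[4]: T = D, S = E(K, T) = C; 7 ⊕ C = B.
P[5]: T = E, S = E(K, T) = D; 8 ⊕ D = 5.

P[0] = 9, P[1] = 0, P[2] = 1, P[3] = 3, P[4] = B, P[5] = 5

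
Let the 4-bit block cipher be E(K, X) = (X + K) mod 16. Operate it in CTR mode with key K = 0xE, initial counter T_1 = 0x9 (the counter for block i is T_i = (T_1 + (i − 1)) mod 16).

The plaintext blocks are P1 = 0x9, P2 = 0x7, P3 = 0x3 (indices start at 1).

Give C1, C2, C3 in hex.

C1 = 0xE, C2 = 0xF, C3 = 0xA

CTR encryption: S_i = E(K, T_i) where T_i is the counter for block i; C_i = P_i ⊕ S_i.
C1: T = 0x9, S = E(K, T) = 0x7; 0x9 ⊕ 0x7 = 0xE.
C2: T = 0xA, S = E(K, T) = 0x8; 0x7 ⊕ 0x8 = 0xF.
C3: T = 0xB, S = E(K, T) = 0x9; 0x3 ⊕ 0x9 = 0xA.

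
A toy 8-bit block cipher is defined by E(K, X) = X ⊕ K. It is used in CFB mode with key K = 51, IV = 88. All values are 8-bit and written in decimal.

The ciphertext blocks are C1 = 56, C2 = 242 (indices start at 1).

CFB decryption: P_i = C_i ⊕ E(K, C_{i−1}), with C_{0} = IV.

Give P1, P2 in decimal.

P1: E(K, 88) = 107; 56 ⊕ 107 = 83.
P2: E(K, 56) = 11; 242 ⊕ 11 = 249.

P1 = 83, P2 = 249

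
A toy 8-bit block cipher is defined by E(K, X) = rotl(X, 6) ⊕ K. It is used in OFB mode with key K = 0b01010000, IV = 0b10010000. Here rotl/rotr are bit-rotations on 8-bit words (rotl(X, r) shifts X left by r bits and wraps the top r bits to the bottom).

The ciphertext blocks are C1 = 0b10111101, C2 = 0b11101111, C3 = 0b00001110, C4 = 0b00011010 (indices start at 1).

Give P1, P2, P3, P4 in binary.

OFB decryption: S_i = E(K, S_{i−1}) with S_{0} = IV; P_i = C_i ⊕ S_i.
P1: S = E(K, 0b10010000) = 0b01110100; 0b10111101 ⊕ 0b01110100 = 0b11001001.
P2: S = E(K, 0b01110100) = 0b01001101; 0b11101111 ⊕ 0b01001101 = 0b10100010.
P3: S = E(K, 0b01001101) = 0b00000011; 0b00001110 ⊕ 0b00000011 = 0b00001101.
P4: S = E(K, 0b00000011) = 0b10010000; 0b00011010 ⊕ 0b10010000 = 0b10001010.

P1 = 0b11001001, P2 = 0b10100010, P3 = 0b00001101, P4 = 0b10001010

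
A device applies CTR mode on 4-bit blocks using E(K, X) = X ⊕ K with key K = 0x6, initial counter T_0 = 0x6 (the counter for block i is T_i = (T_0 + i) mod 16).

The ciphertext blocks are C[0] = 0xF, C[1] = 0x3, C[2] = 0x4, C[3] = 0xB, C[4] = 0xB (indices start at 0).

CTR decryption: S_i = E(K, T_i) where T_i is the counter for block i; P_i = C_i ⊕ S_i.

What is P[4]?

P[4] = 0x7

P[4]: T = 0xA, S = E(K, T) = 0xC; 0xB ⊕ 0xC = 0x7.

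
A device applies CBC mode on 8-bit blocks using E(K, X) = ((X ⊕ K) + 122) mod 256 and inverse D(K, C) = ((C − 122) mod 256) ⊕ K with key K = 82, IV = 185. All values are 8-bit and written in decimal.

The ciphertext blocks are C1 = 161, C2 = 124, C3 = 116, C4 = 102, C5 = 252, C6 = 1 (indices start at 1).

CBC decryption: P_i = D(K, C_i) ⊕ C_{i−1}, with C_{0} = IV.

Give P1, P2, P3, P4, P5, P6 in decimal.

P1 = 204, P2 = 241, P3 = 212, P4 = 202, P5 = 182, P6 = 41

P1: D(K, 161) = 117; 117 ⊕ 185 = 204.
P2: D(K, 124) = 80; 80 ⊕ 161 = 241.
P3: D(K, 116) = 168; 168 ⊕ 124 = 212.
P4: D(K, 102) = 190; 190 ⊕ 116 = 202.
P5: D(K, 252) = 208; 208 ⊕ 102 = 182.
P6: D(K, 1) = 213; 213 ⊕ 252 = 41.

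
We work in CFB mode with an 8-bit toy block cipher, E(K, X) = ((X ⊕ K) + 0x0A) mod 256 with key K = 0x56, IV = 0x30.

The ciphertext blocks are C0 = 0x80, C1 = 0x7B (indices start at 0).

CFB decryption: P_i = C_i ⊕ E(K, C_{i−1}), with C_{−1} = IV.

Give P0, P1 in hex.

P0: E(K, 0x30) = 0x70; 0x80 ⊕ 0x70 = 0xF0.
P1: E(K, 0x80) = 0xE0; 0x7B ⊕ 0xE0 = 0x9B.

P0 = 0xF0, P1 = 0x9B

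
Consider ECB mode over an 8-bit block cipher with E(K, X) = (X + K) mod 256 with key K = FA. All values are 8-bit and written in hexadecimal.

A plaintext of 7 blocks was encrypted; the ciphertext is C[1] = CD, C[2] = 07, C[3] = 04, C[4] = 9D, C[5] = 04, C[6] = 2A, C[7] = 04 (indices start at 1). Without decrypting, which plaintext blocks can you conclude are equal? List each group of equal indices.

P[3] = P[5] = P[7]

ECB encrypts each block independently with the same key, so equal ciphertext blocks imply equal plaintext blocks.
C[3] = C[5] = C[7] = 04, so P[3] = P[5] = P[7].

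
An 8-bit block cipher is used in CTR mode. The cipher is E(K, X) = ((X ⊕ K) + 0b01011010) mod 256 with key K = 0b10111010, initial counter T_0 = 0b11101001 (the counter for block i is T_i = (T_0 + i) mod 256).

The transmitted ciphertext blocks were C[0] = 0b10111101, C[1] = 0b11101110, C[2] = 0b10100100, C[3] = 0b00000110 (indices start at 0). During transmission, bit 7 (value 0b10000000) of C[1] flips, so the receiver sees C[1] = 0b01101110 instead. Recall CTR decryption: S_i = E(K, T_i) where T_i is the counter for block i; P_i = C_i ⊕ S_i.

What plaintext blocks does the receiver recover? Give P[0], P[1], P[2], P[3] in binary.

P[0] = 0b00010000, P[1] = 0b11000100, P[2] = 0b00001111, P[3] = 0b10110110

Only C[1] changed, to 0b01101110. In CTR, a change in C_i flips the same bit in P_i only; the keystream is unaffected. Decrypting the received ciphertext:
P[0]: T = 0b11101001, S = E(K, T) = 0b10101101; 0b10111101 ⊕ 0b10101101 = 0b00010000.
P[1]: T = 0b11101010, S = E(K, T) = 0b10101010; 0b01101110 ⊕ 0b10101010 = 0b11000100.
P[2]: T = 0b11101011, S = E(K, T) = 0b10101011; 0b10100100 ⊕ 0b10101011 = 0b00001111.
P[3]: T = 0b11101100, S = E(K, T) = 0b10110000; 0b00000110 ⊕ 0b10110000 = 0b10110110.
Blocks that differ from the original plaintext: P[1].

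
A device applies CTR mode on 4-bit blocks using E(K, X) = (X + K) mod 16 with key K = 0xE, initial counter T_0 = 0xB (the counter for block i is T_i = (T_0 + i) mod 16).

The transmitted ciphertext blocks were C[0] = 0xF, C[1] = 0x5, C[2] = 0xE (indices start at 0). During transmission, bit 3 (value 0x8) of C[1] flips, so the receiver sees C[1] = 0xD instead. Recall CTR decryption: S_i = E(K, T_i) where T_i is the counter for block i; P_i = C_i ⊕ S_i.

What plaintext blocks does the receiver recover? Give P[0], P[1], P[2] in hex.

Only C[1] changed, to 0xD. In CTR, a change in C_i flips the same bit in P_i only; the keystream is unaffected. Decrypting the received ciphertext:
P[0]: T = 0xB, S = E(K, T) = 0x9; 0xF ⊕ 0x9 = 0x6.
P[1]: T = 0xC, S = E(K, T) = 0xA; 0xD ⊕ 0xA = 0x7.
P[2]: T = 0xD, S = E(K, T) = 0xB; 0xE ⊕ 0xB = 0x5.
Blocks that differ from the original plaintext: P[1].

P[0] = 0x6, P[1] = 0x7, P[2] = 0x5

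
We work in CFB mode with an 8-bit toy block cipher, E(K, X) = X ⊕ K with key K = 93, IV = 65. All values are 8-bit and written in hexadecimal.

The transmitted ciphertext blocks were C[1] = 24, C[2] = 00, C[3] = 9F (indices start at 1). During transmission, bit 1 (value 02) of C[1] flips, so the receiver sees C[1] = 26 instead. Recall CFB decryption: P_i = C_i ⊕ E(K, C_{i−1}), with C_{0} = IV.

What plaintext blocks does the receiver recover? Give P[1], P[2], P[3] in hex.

P[1] = D0, P[2] = B5, P[3] = 0C

Only C[1] changed, to 26. In CFB, a change in C_i flips the same bit in P_i and garbles P_{i+1}. Decrypting the received ciphertext:
P[1]: E(K, 65) = F6; 26 ⊕ F6 = D0.
P[2]: E(K, 26) = B5; 00 ⊕ B5 = B5.
P[3]: E(K, 00) = 93; 9F ⊕ 93 = 0C.
Blocks that differ from the original plaintext: P[1], P[2].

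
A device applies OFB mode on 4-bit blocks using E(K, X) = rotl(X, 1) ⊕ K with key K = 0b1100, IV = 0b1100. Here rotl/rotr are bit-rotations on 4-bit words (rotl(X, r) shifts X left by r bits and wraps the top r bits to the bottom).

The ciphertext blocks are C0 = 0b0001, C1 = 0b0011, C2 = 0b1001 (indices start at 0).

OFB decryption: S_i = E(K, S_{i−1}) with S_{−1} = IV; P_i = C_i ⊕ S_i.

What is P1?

P1 = 0b0101

P0: S = E(K, 0b1100) = 0b0101; 0b0001 ⊕ 0b0101 = 0b0100.
P1: S = E(K, 0b0101) = 0b0110; 0b0011 ⊕ 0b0110 = 0b0101.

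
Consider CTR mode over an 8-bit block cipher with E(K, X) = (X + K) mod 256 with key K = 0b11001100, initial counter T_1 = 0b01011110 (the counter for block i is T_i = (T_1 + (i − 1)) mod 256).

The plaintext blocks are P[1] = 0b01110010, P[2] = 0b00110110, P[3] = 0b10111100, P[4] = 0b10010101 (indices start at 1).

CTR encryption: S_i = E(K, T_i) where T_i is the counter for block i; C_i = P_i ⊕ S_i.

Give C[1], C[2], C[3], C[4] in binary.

C[1]: T = 0b01011110, S = E(K, T) = 0b00101010; 0b01110010 ⊕ 0b00101010 = 0b01011000.
C[2]: T = 0b01011111, S = E(K, T) = 0b00101011; 0b00110110 ⊕ 0b00101011 = 0b00011101.
C[3]: T = 0b01100000, S = E(K, T) = 0b00101100; 0b10111100 ⊕ 0b00101100 = 0b10010000.
C[4]: T = 0b01100001, S = E(K, T) = 0b00101101; 0b10010101 ⊕ 0b00101101 = 0b10111000.

C[1] = 0b01011000, C[2] = 0b00011101, C[3] = 0b10010000, C[4] = 0b10111000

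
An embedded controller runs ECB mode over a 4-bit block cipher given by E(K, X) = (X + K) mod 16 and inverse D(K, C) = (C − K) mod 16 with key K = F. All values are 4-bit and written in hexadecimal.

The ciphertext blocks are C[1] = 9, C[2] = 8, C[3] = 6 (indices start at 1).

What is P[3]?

P[3] = 7

ECB decryption: P_i = D(K, C_i).
P[3]: D(K, 6) = 7.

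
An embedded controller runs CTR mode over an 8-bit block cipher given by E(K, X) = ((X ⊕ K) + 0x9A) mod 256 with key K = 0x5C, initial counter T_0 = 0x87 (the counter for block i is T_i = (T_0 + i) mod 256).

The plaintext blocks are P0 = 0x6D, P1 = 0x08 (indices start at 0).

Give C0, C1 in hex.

CTR encryption: S_i = E(K, T_i) where T_i is the counter for block i; C_i = P_i ⊕ S_i.
C0: T = 0x87, S = E(K, T) = 0x75; 0x6D ⊕ 0x75 = 0x18.
C1: T = 0x88, S = E(K, T) = 0x6E; 0x08 ⊕ 0x6E = 0x66.

C0 = 0x18, C1 = 0x66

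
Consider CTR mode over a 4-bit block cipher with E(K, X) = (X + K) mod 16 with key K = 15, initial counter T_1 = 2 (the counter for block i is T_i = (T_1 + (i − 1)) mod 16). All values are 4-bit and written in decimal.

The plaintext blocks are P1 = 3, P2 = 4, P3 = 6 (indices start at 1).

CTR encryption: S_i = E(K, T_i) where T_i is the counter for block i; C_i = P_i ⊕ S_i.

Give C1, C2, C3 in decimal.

C1: T = 2, S = E(K, T) = 1; 3 ⊕ 1 = 2.
C2: T = 3, S = E(K, T) = 2; 4 ⊕ 2 = 6.
C3: T = 4, S = E(K, T) = 3; 6 ⊕ 3 = 5.

C1 = 2, C2 = 6, C3 = 5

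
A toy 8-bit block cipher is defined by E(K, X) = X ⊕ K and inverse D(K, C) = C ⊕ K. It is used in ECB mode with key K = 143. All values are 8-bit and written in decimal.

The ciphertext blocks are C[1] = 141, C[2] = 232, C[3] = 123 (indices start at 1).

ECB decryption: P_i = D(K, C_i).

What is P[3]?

P[3] = 244

P[3]: D(K, 123) = 244.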